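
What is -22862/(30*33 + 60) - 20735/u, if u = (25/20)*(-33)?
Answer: 36067/75 ≈ 480.89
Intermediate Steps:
u = -165/4 (u = ((1/20)*25)*(-33) = (5/4)*(-33) = -165/4 ≈ -41.250)
-22862/(30*33 + 60) - 20735/u = -22862/(30*33 + 60) - 20735/(-165/4) = -22862/(990 + 60) - 20735*(-4/165) = -22862/1050 + 1508/3 = -22862*1/1050 + 1508/3 = -1633/75 + 1508/3 = 36067/75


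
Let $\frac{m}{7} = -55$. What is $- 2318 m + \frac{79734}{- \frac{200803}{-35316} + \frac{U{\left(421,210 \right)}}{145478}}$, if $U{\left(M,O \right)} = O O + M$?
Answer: $\frac{13941429664631666}{15392361235} \approx 9.0574 \cdot 10^{5}$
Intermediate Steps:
$m = -385$ ($m = 7 \left(-55\right) = -385$)
$U{\left(M,O \right)} = M + O^{2}$ ($U{\left(M,O \right)} = O^{2} + M = M + O^{2}$)
$- 2318 m + \frac{79734}{- \frac{200803}{-35316} + \frac{U{\left(421,210 \right)}}{145478}} = \left(-2318\right) \left(-385\right) + \frac{79734}{- \frac{200803}{-35316} + \frac{421 + 210^{2}}{145478}} = 892430 + \frac{79734}{\left(-200803\right) \left(- \frac{1}{35316}\right) + \left(421 + 44100\right) \frac{1}{145478}} = 892430 + \frac{79734}{\frac{200803}{35316} + 44521 \cdot \frac{1}{145478}} = 892430 + \frac{79734}{\frac{200803}{35316} + \frac{44521}{145478}} = 892430 + \frac{79734}{\frac{15392361235}{2568850524}} = 892430 + 79734 \cdot \frac{2568850524}{15392361235} = 892430 + \frac{204824727680616}{15392361235} = \frac{13941429664631666}{15392361235}$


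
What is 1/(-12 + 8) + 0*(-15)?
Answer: -¼ ≈ -0.25000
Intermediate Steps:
1/(-12 + 8) + 0*(-15) = 1/(-4) + 0 = -¼ + 0 = -¼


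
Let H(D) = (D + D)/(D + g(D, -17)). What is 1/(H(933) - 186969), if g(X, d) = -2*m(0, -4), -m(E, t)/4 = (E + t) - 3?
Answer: -877/163969947 ≈ -5.3485e-6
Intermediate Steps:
m(E, t) = 12 - 4*E - 4*t (m(E, t) = -4*((E + t) - 3) = -4*(-3 + E + t) = 12 - 4*E - 4*t)
g(X, d) = -56 (g(X, d) = -2*(12 - 4*0 - 4*(-4)) = -2*(12 + 0 + 16) = -2*28 = -56)
H(D) = 2*D/(-56 + D) (H(D) = (D + D)/(D - 56) = (2*D)/(-56 + D) = 2*D/(-56 + D))
1/(H(933) - 186969) = 1/(2*933/(-56 + 933) - 186969) = 1/(2*933/877 - 186969) = 1/(2*933*(1/877) - 186969) = 1/(1866/877 - 186969) = 1/(-163969947/877) = -877/163969947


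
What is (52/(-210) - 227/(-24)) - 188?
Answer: -50061/280 ≈ -178.79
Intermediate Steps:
(52/(-210) - 227/(-24)) - 188 = (52*(-1/210) - 227*(-1/24)) - 188 = (-26/105 + 227/24) - 188 = 2579/280 - 188 = -50061/280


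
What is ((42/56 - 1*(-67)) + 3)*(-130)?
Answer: -18395/2 ≈ -9197.5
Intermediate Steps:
((42/56 - 1*(-67)) + 3)*(-130) = ((42*(1/56) + 67) + 3)*(-130) = ((3/4 + 67) + 3)*(-130) = (271/4 + 3)*(-130) = (283/4)*(-130) = -18395/2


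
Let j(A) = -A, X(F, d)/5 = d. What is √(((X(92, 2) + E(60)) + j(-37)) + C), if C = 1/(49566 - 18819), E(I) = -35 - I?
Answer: I*√45378113685/30747 ≈ 6.9282*I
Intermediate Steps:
X(F, d) = 5*d
C = 1/30747 ≈ 3.2523e-5
√(((X(92, 2) + E(60)) + j(-37)) + C) = √(((5*2 + (-35 - 1*60)) - 1*(-37)) + 1/30747) = √(((10 + (-35 - 60)) + 37) + 1/30747) = √(((10 - 95) + 37) + 1/30747) = √((-85 + 37) + 1/30747) = √(-48 + 1/30747) = √(-1475855/30747) = I*√45378113685/30747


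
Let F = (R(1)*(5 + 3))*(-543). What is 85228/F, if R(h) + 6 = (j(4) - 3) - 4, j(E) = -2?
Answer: 21307/16290 ≈ 1.3080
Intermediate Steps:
R(h) = -15 (R(h) = -6 + ((-2 - 3) - 4) = -6 + (-5 - 4) = -6 - 9 = -15)
F = 65160 (F = -15*(5 + 3)*(-543) = -15*8*(-543) = -120*(-543) = 65160)
85228/F = 85228/65160 = 85228*(1/65160) = 21307/16290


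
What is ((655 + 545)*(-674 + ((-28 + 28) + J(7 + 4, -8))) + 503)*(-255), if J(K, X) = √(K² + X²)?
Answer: 206115735 - 306000*√185 ≈ 2.0195e+8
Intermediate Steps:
((655 + 545)*(-674 + ((-28 + 28) + J(7 + 4, -8))) + 503)*(-255) = ((655 + 545)*(-674 + ((-28 + 28) + √((7 + 4)² + (-8)²))) + 503)*(-255) = (1200*(-674 + (0 + √(11² + 64))) + 503)*(-255) = (1200*(-674 + (0 + √(121 + 64))) + 503)*(-255) = (1200*(-674 + (0 + √185)) + 503)*(-255) = (1200*(-674 + √185) + 503)*(-255) = ((-808800 + 1200*√185) + 503)*(-255) = (-808297 + 1200*√185)*(-255) = 206115735 - 306000*√185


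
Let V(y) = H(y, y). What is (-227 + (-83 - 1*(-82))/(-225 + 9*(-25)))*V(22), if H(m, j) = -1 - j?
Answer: 2349427/450 ≈ 5220.9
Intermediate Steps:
V(y) = -1 - y
(-227 + (-83 - 1*(-82))/(-225 + 9*(-25)))*V(22) = (-227 + (-83 - 1*(-82))/(-225 + 9*(-25)))*(-1 - 1*22) = (-227 + (-83 + 82)/(-225 - 225))*(-1 - 22) = (-227 - 1/(-450))*(-23) = (-227 - 1*(-1/450))*(-23) = (-227 + 1/450)*(-23) = -102149/450*(-23) = 2349427/450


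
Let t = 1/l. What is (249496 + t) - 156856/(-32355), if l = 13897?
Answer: 112184921342947/449637435 ≈ 2.4950e+5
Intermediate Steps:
t = 1/13897 ≈ 7.1958e-5
(249496 + t) - 156856/(-32355) = (249496 + 1/13897) - 156856/(-32355) = 3467245913/13897 - 156856*(-1/32355) = 3467245913/13897 + 156856/32355 = 112184921342947/449637435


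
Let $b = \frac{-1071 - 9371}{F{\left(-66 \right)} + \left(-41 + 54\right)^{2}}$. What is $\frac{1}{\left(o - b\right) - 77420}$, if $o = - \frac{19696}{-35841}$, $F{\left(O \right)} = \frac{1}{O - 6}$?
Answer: $- \frac{18959889}{1466692616588} \approx -1.2927 \cdot 10^{-5}$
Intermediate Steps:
$F{\left(O \right)} = \frac{1}{-6 + O}$
$b = - \frac{32688}{529}$ ($b = \frac{-1071 - 9371}{\frac{1}{-6 - 66} + \left(-41 + 54\right)^{2}} = - \frac{10442}{\frac{1}{-72} + 13^{2}} = - \frac{10442}{- \frac{1}{72} + 169} = - \frac{10442}{\frac{12167}{72}} = \left(-10442\right) \frac{72}{12167} = - \frac{32688}{529} \approx -61.792$)
$o = \frac{19696}{35841}$ ($o = \left(-19696\right) \left(- \frac{1}{35841}\right) = \frac{19696}{35841} \approx 0.54954$)
$\frac{1}{\left(o - b\right) - 77420} = \frac{1}{\left(\frac{19696}{35841} - - \frac{32688}{529}\right) - 77420} = \frac{1}{\left(\frac{19696}{35841} + \frac{32688}{529}\right) - 77420} = \frac{1}{\frac{1181989792}{18959889} - 77420} = \frac{1}{- \frac{1466692616588}{18959889}} = - \frac{18959889}{1466692616588}$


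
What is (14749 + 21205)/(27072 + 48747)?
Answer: 35954/75819 ≈ 0.47421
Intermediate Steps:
(14749 + 21205)/(27072 + 48747) = 35954/75819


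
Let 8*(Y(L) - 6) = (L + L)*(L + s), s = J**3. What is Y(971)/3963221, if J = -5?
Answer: 410745/7926442 ≈ 0.051820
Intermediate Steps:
s = -125 (s = (-5)**3 = -125)
Y(L) = 6 + L*(-125 + L)/4 (Y(L) = 6 + ((L + L)*(L - 125))/8 = 6 + ((2*L)*(-125 + L))/8 = 6 + (2*L*(-125 + L))/8 = 6 + L*(-125 + L)/4)
Y(971)/3963221 = (6 - 125/4*971 + (1/4)*971**2)/3963221 = (6 - 121375/4 + (1/4)*942841)*(1/3963221) = (6 - 121375/4 + 942841/4)*(1/3963221) = (410745/2)*(1/3963221) = 410745/7926442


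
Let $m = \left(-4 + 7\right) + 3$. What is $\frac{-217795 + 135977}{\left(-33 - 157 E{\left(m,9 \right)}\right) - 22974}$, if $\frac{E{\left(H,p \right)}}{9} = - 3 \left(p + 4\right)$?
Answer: $- \frac{40909}{16050} \approx -2.5488$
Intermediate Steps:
$m = 6$ ($m = 3 + 3 = 6$)
$E{\left(H,p \right)} = -108 - 27 p$ ($E{\left(H,p \right)} = 9 \left(- 3 \left(p + 4\right)\right) = 9 \left(- 3 \left(4 + p\right)\right) = 9 \left(-12 - 3 p\right) = -108 - 27 p$)
$\frac{-217795 + 135977}{\left(-33 - 157 E{\left(m,9 \right)}\right) - 22974} = \frac{-217795 + 135977}{\left(-33 - 157 \left(-108 - 243\right)\right) - 22974} = - \frac{81818}{\left(-33 - 157 \left(-108 - 243\right)\right) - 22974} = - \frac{81818}{\left(-33 - -55107\right) - 22974} = - \frac{81818}{\left(-33 + 55107\right) - 22974} = - \frac{81818}{55074 - 22974} = - \frac{81818}{32100} = \left(-81818\right) \frac{1}{32100} = - \frac{40909}{16050}$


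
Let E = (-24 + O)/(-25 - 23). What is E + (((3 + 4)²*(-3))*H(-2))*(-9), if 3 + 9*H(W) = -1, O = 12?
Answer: -2351/4 ≈ -587.75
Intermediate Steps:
H(W) = -4/9 (H(W) = -⅓ + (⅑)*(-1) = -⅓ - ⅑ = -4/9)
E = ¼ (E = (-24 + 12)/(-25 - 23) = -12/(-48) = -12*(-1/48) = ¼ ≈ 0.25000)
E + (((3 + 4)²*(-3))*H(-2))*(-9) = ¼ + (((3 + 4)²*(-3))*(-4/9))*(-9) = ¼ + ((7²*(-3))*(-4/9))*(-9) = ¼ + ((49*(-3))*(-4/9))*(-9) = ¼ - 147*(-4/9)*(-9) = ¼ + (196/3)*(-9) = ¼ - 588 = -2351/4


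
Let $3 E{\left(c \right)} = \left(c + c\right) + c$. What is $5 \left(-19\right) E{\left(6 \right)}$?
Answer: $-570$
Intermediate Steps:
$E{\left(c \right)} = c$ ($E{\left(c \right)} = \frac{\left(c + c\right) + c}{3} = \frac{2 c + c}{3} = \frac{3 c}{3} = c$)
$5 \left(-19\right) E{\left(6 \right)} = 5 \left(-19\right) 6 = \left(-95\right) 6 = -570$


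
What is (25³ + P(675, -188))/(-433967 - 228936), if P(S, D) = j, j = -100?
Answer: -15525/662903 ≈ -0.023420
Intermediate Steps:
P(S, D) = -100
(25³ + P(675, -188))/(-433967 - 228936) = (25³ - 100)/(-433967 - 228936) = (15625 - 100)/(-662903) = 15525*(-1/662903) = -15525/662903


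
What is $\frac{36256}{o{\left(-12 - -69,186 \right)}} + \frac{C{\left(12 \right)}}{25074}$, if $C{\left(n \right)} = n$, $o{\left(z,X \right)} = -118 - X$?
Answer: $- \frac{9469576}{79401} \approx -119.26$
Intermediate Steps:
$\frac{36256}{o{\left(-12 - -69,186 \right)}} + \frac{C{\left(12 \right)}}{25074} = \frac{36256}{-118 - 186} + \frac{12}{25074} = \frac{36256}{-118 - 186} + 12 \cdot \frac{1}{25074} = \frac{36256}{-304} + \frac{2}{4179} = 36256 \left(- \frac{1}{304}\right) + \frac{2}{4179} = - \frac{2266}{19} + \frac{2}{4179} = - \frac{9469576}{79401}$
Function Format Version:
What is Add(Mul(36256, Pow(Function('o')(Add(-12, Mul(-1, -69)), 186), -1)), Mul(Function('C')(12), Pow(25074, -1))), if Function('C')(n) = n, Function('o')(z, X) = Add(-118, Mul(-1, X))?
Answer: Rational(-9469576, 79401) ≈ -119.26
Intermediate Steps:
Add(Mul(36256, Pow(Function('o')(Add(-12, Mul(-1, -69)), 186), -1)), Mul(Function('C')(12), Pow(25074, -1))) = Add(Mul(36256, Pow(Add(-118, Mul(-1, 186)), -1)), Mul(12, Pow(25074, -1))) = Add(Mul(36256, Pow(Add(-118, -186), -1)), Mul(12, Rational(1, 25074))) = Add(Mul(36256, Pow(-304, -1)), Rational(2, 4179)) = Add(Mul(36256, Rational(-1, 304)), Rational(2, 4179)) = Add(Rational(-2266, 19), Rational(2, 4179)) = Rational(-9469576, 79401)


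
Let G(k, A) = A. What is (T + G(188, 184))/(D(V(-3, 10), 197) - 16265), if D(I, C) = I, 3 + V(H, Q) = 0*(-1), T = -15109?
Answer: 14925/16268 ≈ 0.91745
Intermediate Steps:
V(H, Q) = -3 (V(H, Q) = -3 + 0*(-1) = -3 + 0 = -3)
(T + G(188, 184))/(D(V(-3, 10), 197) - 16265) = (-15109 + 184)/(-3 - 16265) = -14925/(-16268) = -14925*(-1/16268) = 14925/16268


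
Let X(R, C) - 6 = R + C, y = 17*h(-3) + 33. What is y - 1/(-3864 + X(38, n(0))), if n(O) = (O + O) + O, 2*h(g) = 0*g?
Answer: 126061/3820 ≈ 33.000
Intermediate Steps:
h(g) = 0 (h(g) = (0*g)/2 = (½)*0 = 0)
n(O) = 3*O (n(O) = 2*O + O = 3*O)
y = 33 (y = 17*0 + 33 = 0 + 33 = 33)
X(R, C) = 6 + C + R (X(R, C) = 6 + (R + C) = 6 + (C + R) = 6 + C + R)
y - 1/(-3864 + X(38, n(0))) = 33 - 1/(-3864 + (6 + 3*0 + 38)) = 33 - 1/(-3864 + (6 + 0 + 38)) = 33 - 1/(-3864 + 44) = 33 - 1/(-3820) = 33 - 1*(-1/3820) = 33 + 1/3820 = 126061/3820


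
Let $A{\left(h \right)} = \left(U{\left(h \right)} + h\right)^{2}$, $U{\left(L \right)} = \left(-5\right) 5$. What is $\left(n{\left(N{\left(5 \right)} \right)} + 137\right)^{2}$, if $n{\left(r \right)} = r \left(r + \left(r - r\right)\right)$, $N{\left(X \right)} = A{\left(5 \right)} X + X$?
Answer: $16161702506244$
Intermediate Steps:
$U{\left(L \right)} = -25$
$A{\left(h \right)} = \left(-25 + h\right)^{2}$
$N{\left(X \right)} = 401 X$ ($N{\left(X \right)} = \left(-25 + 5\right)^{2} X + X = \left(-20\right)^{2} X + X = 400 X + X = 401 X$)
$n{\left(r \right)} = r^{2}$ ($n{\left(r \right)} = r \left(r + 0\right) = r r = r^{2}$)
$\left(n{\left(N{\left(5 \right)} \right)} + 137\right)^{2} = \left(\left(401 \cdot 5\right)^{2} + 137\right)^{2} = \left(2005^{2} + 137\right)^{2} = \left(4020025 + 137\right)^{2} = 4020162^{2} = 16161702506244$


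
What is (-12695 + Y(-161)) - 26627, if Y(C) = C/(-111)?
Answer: -4364581/111 ≈ -39321.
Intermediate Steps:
Y(C) = -C/111
(-12695 + Y(-161)) - 26627 = (-12695 - 1/111*(-161)) - 26627 = (-12695 + 161/111) - 26627 = -1408984/111 - 26627 = -4364581/111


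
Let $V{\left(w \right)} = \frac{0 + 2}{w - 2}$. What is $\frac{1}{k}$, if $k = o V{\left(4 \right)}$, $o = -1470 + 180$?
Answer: $- \frac{1}{1290} \approx -0.00077519$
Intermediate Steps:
$o = -1290$
$V{\left(w \right)} = \frac{2}{-2 + w}$
$k = -1290$ ($k = - 1290 \frac{2}{-2 + 4} = - 1290 \cdot \frac{2}{2} = - 1290 \cdot 2 \cdot \frac{1}{2} = \left(-1290\right) 1 = -1290$)
$\frac{1}{k} = \frac{1}{-1290} = - \frac{1}{1290}$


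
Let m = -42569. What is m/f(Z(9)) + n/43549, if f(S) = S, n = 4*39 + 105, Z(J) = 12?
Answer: -1853834249/522588 ≈ -3547.4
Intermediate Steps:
n = 261 (n = 156 + 105 = 261)
m/f(Z(9)) + n/43549 = -42569/12 + 261/43549 = -1853834249/522588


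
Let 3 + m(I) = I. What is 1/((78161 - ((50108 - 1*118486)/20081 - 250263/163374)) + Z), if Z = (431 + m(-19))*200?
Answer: 1093571098/174934125313403 ≈ 6.2513e-6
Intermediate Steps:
m(I) = -3 + I
Z = 81800 (Z = (431 + (-3 - 19))*200 = (431 - 22)*200 = 409*200 = 81800)
1/((78161 - ((50108 - 1*118486)/20081 - 250263/163374)) + Z) = 1/((78161 - ((50108 - 1*118486)/20081 - 250263/163374)) + 81800) = 1/((78161 - ((50108 - 118486)*(1/20081) - 250263*1/163374)) + 81800) = 1/((78161 - (-68378*1/20081 - 83421/54458)) + 81800) = 1/((78161 - (-68378/20081 - 83421/54458)) + 81800) = 1/((78161 - 1*(-5398906225/1093571098)) + 81800) = 1/((78161 + 5398906225/1093571098) + 81800) = 1/(85480009497003/1093571098 + 81800) = 1/(174934125313403/1093571098) = 1093571098/174934125313403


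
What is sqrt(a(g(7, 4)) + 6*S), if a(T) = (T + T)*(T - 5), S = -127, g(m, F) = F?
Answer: I*sqrt(770) ≈ 27.749*I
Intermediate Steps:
a(T) = 2*T*(-5 + T) (a(T) = (2*T)*(-5 + T) = 2*T*(-5 + T))
sqrt(a(g(7, 4)) + 6*S) = sqrt(2*4*(-5 + 4) + 6*(-127)) = sqrt(2*4*(-1) - 762) = sqrt(-8 - 762) = sqrt(-770) = I*sqrt(770)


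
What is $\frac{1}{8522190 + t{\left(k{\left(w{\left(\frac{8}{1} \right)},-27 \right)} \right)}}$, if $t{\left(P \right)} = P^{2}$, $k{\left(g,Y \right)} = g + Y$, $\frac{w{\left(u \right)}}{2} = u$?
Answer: $\frac{1}{8522311} \approx 1.1734 \cdot 10^{-7}$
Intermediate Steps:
$w{\left(u \right)} = 2 u$
$k{\left(g,Y \right)} = Y + g$
$\frac{1}{8522190 + t{\left(k{\left(w{\left(\frac{8}{1} \right)},-27 \right)} \right)}} = \frac{1}{8522190 + \left(-27 + 2 \cdot \frac{8}{1}\right)^{2}} = \frac{1}{8522190 + \left(-27 + 2 \cdot 8 \cdot 1\right)^{2}} = \frac{1}{8522190 + \left(-27 + 2 \cdot 8\right)^{2}} = \frac{1}{8522190 + \left(-27 + 16\right)^{2}} = \frac{1}{8522190 + \left(-11\right)^{2}} = \frac{1}{8522190 + 121} = \frac{1}{8522311}$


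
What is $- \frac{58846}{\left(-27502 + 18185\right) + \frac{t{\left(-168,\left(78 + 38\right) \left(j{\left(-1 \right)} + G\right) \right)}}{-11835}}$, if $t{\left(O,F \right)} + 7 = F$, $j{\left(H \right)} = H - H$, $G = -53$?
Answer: $\frac{69644241}{11026054} \approx 6.3163$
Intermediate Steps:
$j{\left(H \right)} = 0$
$t{\left(O,F \right)} = -7 + F$
$- \frac{58846}{\left(-27502 + 18185\right) + \frac{t{\left(-168,\left(78 + 38\right) \left(j{\left(-1 \right)} + G\right) \right)}}{-11835}} = - \frac{58846}{\left(-27502 + 18185\right) + \frac{-7 + \left(78 + 38\right) \left(0 - 53\right)}{-11835}} = - \frac{58846}{-9317 + \left(-7 + 116 \left(-53\right)\right) \left(- \frac{1}{11835}\right)} = - \frac{58846}{-9317 + \left(-7 - 6148\right) \left(- \frac{1}{11835}\right)} = - \frac{58846}{-9317 - - \frac{1231}{2367}} = - \frac{58846}{-9317 + \frac{1231}{2367}} = - \frac{58846}{- \frac{22052108}{2367}} = \left(-58846\right) \left(- \frac{2367}{22052108}\right) = \frac{69644241}{11026054}$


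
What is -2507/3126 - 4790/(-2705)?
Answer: 1638421/1691166 ≈ 0.96881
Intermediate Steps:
-2507/3126 - 4790/(-2705) = -2507*1/3126 - 4790*(-1/2705) = -2507/3126 + 958/541 = 1638421/1691166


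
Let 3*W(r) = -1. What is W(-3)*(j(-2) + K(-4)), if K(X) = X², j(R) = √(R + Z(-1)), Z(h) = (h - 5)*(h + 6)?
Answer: -16/3 - 4*I*√2/3 ≈ -5.3333 - 1.8856*I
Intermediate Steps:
W(r) = -⅓ (W(r) = (⅓)*(-1) = -⅓)
Z(h) = (-5 + h)*(6 + h)
j(R) = √(-30 + R) (j(R) = √(R + (-30 - 1 + (-1)²)) = √(R + (-30 - 1 + 1)) = √(R - 30) = √(-30 + R))
W(-3)*(j(-2) + K(-4)) = -(√(-30 - 2) + (-4)²)/3 = -(√(-32) + 16)/3 = -(4*I*√2 + 16)/3 = -(16 + 4*I*√2)/3 = -16/3 - 4*I*√2/3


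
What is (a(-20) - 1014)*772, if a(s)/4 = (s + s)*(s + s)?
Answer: 4157992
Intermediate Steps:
a(s) = 16*s**2 (a(s) = 4*((s + s)*(s + s)) = 4*((2*s)*(2*s)) = 4*(4*s**2) = 16*s**2)
(a(-20) - 1014)*772 = (16*(-20)**2 - 1014)*772 = (16*400 - 1014)*772 = (6400 - 1014)*772 = 5386*772 = 4157992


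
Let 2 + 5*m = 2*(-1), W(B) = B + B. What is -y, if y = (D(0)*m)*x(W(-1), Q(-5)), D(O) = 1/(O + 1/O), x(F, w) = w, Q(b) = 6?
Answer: 0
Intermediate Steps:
W(B) = 2*B
m = -4/5 (m = -2/5 + (2*(-1))/5 = -2/5 + (1/5)*(-2) = -2/5 - 2/5 = -4/5 ≈ -0.80000)
y = 0 (y = ((0/(1 + 0**2))*(-4/5))*6 = ((0/(1 + 0))*(-4/5))*6 = ((0/1)*(-4/5))*6 = ((0*1)*(-4/5))*6 = (0*(-4/5))*6 = 0*6 = 0)
-y = -1*0 = 0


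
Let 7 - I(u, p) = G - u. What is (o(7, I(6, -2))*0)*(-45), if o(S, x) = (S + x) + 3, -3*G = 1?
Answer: 0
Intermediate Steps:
G = -1/3 (G = -1/3*1 = -1/3 ≈ -0.33333)
I(u, p) = 22/3 + u (I(u, p) = 7 - (-1/3 - u) = 7 + (1/3 + u) = 22/3 + u)
o(S, x) = 3 + S + x
(o(7, I(6, -2))*0)*(-45) = ((3 + 7 + (22/3 + 6))*0)*(-45) = ((3 + 7 + 40/3)*0)*(-45) = ((70/3)*0)*(-45) = 0*(-45) = 0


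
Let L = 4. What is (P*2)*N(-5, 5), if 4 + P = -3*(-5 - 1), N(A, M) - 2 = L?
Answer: 168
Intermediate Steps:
N(A, M) = 6 (N(A, M) = 2 + 4 = 6)
P = 14 (P = -4 - 3*(-5 - 1) = -4 - 3*(-6) = -4 + 18 = 14)
(P*2)*N(-5, 5) = (14*2)*6 = 28*6 = 168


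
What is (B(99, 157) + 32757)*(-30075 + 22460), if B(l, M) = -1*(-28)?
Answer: -249657775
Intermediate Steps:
B(l, M) = 28
(B(99, 157) + 32757)*(-30075 + 22460) = (28 + 32757)*(-30075 + 22460) = 32785*(-7615) = -249657775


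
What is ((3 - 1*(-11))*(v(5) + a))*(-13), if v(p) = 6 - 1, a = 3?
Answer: -1456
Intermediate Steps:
v(p) = 5
((3 - 1*(-11))*(v(5) + a))*(-13) = ((3 - 1*(-11))*(5 + 3))*(-13) = ((3 + 11)*8)*(-13) = (14*8)*(-13) = 112*(-13) = -1456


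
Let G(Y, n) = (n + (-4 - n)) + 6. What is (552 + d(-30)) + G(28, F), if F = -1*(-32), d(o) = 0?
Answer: 554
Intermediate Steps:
F = 32
G(Y, n) = 2 (G(Y, n) = -4 + 6 = 2)
(552 + d(-30)) + G(28, F) = (552 + 0) + 2 = 552 + 2 = 554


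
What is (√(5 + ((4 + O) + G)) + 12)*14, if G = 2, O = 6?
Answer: 168 + 14*√17 ≈ 225.72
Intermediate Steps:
(√(5 + ((4 + O) + G)) + 12)*14 = (√(5 + ((4 + 6) + 2)) + 12)*14 = (√(5 + (10 + 2)) + 12)*14 = (√(5 + 12) + 12)*14 = (√17 + 12)*14 = (12 + √17)*14 = 168 + 14*√17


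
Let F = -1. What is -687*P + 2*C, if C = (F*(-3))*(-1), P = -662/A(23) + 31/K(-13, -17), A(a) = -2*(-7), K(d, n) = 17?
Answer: 3715956/119 ≈ 31227.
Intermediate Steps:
A(a) = 14
P = -5410/119 (P = -662/14 + 31/17 = -662*1/14 + 31*(1/17) = -331/7 + 31/17 = -5410/119 ≈ -45.462)
C = -3 (C = -1*(-3)*(-1) = 3*(-1) = -3)
-687*P + 2*C = -687*(-5410/119) + 2*(-3) = 3716670/119 - 6 = 3715956/119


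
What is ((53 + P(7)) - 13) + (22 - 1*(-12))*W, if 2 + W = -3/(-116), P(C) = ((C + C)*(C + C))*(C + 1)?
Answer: 89371/58 ≈ 1540.9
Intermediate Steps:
P(C) = 4*C²*(1 + C) (P(C) = ((2*C)*(2*C))*(1 + C) = (4*C²)*(1 + C) = 4*C²*(1 + C))
W = -229/116 (W = -2 - 3/(-116) = -2 - 3*(-1/116) = -2 + 3/116 = -229/116 ≈ -1.9741)
((53 + P(7)) - 13) + (22 - 1*(-12))*W = ((53 + 4*7²*(1 + 7)) - 13) + (22 - 1*(-12))*(-229/116) = ((53 + 4*49*8) - 13) + (22 + 12)*(-229/116) = ((53 + 1568) - 13) + 34*(-229/116) = (1621 - 13) - 3893/58 = 1608 - 3893/58 = 89371/58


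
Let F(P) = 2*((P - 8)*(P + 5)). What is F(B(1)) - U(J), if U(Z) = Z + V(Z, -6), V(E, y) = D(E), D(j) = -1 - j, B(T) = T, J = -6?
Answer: -83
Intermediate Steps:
V(E, y) = -1 - E
U(Z) = -1 (U(Z) = Z + (-1 - Z) = -1)
F(P) = 2*(-8 + P)*(5 + P) (F(P) = 2*((-8 + P)*(5 + P)) = 2*(-8 + P)*(5 + P))
F(B(1)) - U(J) = (-80 - 6*1 + 2*1²) - 1*(-1) = (-80 - 6 + 2*1) + 1 = (-80 - 6 + 2) + 1 = -84 + 1 = -83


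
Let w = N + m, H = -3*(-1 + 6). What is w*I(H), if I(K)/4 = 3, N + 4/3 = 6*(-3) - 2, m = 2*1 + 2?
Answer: -208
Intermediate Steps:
m = 4 (m = 2 + 2 = 4)
H = -15 (H = -3*5 = -15)
N = -64/3 (N = -4/3 + (6*(-3) - 2) = -4/3 + (-18 - 2) = -4/3 - 20 = -64/3 ≈ -21.333)
I(K) = 12 (I(K) = 4*3 = 12)
w = -52/3 (w = -64/3 + 4 = -52/3 ≈ -17.333)
w*I(H) = -52/3*12 = -208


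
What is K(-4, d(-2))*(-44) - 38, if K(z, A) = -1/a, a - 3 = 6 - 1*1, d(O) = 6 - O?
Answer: -65/2 ≈ -32.500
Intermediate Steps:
a = 8 (a = 3 + (6 - 1*1) = 3 + (6 - 1) = 3 + 5 = 8)
K(z, A) = -⅛ (K(z, A) = -1/8 = -1*⅛ = -⅛)
K(-4, d(-2))*(-44) - 38 = -⅛*(-44) - 38 = 11/2 - 38 = -65/2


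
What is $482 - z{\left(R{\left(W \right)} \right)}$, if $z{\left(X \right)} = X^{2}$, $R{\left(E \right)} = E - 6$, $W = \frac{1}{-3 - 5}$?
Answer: $\frac{28447}{64} \approx 444.48$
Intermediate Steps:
$W = - \frac{1}{8}$ ($W = \frac{1}{-8} = - \frac{1}{8} \approx -0.125$)
$R{\left(E \right)} = -6 + E$ ($R{\left(E \right)} = E - 6 = -6 + E$)
$482 - z{\left(R{\left(W \right)} \right)} = 482 - \left(-6 - \frac{1}{8}\right)^{2} = 482 - \left(- \frac{49}{8}\right)^{2} = 482 - \frac{2401}{64} = \frac{28447}{64}$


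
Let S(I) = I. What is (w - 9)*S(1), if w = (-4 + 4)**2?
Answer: -9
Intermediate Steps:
w = 0 (w = 0**2 = 0)
(w - 9)*S(1) = (0 - 9)*1 = -9*1 = -9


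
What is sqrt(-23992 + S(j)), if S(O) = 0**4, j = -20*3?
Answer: 2*I*sqrt(5998) ≈ 154.89*I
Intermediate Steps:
j = -60
S(O) = 0
sqrt(-23992 + S(j)) = sqrt(-23992 + 0) = sqrt(-23992) = 2*I*sqrt(5998)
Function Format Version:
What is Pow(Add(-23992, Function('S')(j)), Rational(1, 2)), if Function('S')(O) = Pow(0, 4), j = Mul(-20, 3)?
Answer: Mul(2, I, Pow(5998, Rational(1, 2))) ≈ Mul(154.89, I)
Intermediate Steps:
j = -60
Function('S')(O) = 0
Pow(Add(-23992, Function('S')(j)), Rational(1, 2)) = Pow(Add(-23992, 0), Rational(1, 2)) = Pow(-23992, Rational(1, 2)) = Mul(2, I, Pow(5998, Rational(1, 2)))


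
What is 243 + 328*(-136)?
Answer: -44365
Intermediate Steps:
243 + 328*(-136) = 243 - 44608 = -44365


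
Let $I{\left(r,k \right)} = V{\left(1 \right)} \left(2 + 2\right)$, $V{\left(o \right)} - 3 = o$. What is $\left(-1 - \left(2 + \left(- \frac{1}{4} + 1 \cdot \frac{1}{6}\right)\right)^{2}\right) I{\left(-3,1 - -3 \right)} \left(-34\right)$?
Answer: $\frac{22882}{9} \approx 2542.4$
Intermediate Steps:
$V{\left(o \right)} = 3 + o$
$I{\left(r,k \right)} = 16$ ($I{\left(r,k \right)} = \left(3 + 1\right) \left(2 + 2\right) = 4 \cdot 4 = 16$)
$\left(-1 - \left(2 + \left(- \frac{1}{4} + 1 \cdot \frac{1}{6}\right)\right)^{2}\right) I{\left(-3,1 - -3 \right)} \left(-34\right) = \left(-1 - \left(2 + \left(- \frac{1}{4} + 1 \cdot \frac{1}{6}\right)\right)^{2}\right) 16 \left(-34\right) = \left(-1 - \left(2 + \left(\left(-1\right) \frac{1}{4} + 1 \cdot \frac{1}{6}\right)\right)^{2}\right) 16 \left(-34\right) = \left(-1 - \left(2 + \left(- \frac{1}{4} + \frac{1}{6}\right)\right)^{2}\right) 16 \left(-34\right) = \left(-1 - \left(2 - \frac{1}{12}\right)^{2}\right) 16 \left(-34\right) = \left(-1 - \left(\frac{23}{12}\right)^{2}\right) 16 \left(-34\right) = \left(-1 - \frac{529}{144}\right) 16 \left(-34\right) = \left(- \frac{673}{144}\right) 16 \left(-34\right) = \left(- \frac{673}{9}\right) \left(-34\right) = \frac{22882}{9}$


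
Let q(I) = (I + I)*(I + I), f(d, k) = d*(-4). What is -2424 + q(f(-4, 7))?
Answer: -1400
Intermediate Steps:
f(d, k) = -4*d
q(I) = 4*I² (q(I) = (2*I)*(2*I) = 4*I²)
-2424 + q(f(-4, 7)) = -2424 + 4*(-4*(-4))² = -2424 + 4*16² = -2424 + 4*256 = -2424 + 1024 = -1400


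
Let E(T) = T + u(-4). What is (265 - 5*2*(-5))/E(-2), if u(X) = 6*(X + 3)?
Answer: -315/8 ≈ -39.375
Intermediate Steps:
u(X) = 18 + 6*X (u(X) = 6*(3 + X) = 18 + 6*X)
E(T) = -6 + T (E(T) = T + (18 + 6*(-4)) = T + (18 - 24) = T - 6 = -6 + T)
(265 - 5*2*(-5))/E(-2) = (265 - 5*2*(-5))/(-6 - 2) = (265 - 10*(-5))/(-8) = (265 - 1*(-50))*(-⅛) = (265 + 50)*(-⅛) = 315*(-⅛) = -315/8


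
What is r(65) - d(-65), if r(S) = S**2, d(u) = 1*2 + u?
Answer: 4288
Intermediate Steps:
d(u) = 2 + u
r(65) - d(-65) = 65**2 - (2 - 65) = 4225 - 1*(-63) = 4225 + 63 = 4288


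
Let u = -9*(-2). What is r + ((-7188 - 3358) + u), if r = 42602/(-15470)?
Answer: -684499/65 ≈ -10531.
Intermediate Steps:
u = 18
r = -179/65 (r = 42602*(-1/15470) = -179/65 ≈ -2.7538)
r + ((-7188 - 3358) + u) = -179/65 + ((-7188 - 3358) + 18) = -179/65 + (-10546 + 18) = -179/65 - 10528 = -684499/65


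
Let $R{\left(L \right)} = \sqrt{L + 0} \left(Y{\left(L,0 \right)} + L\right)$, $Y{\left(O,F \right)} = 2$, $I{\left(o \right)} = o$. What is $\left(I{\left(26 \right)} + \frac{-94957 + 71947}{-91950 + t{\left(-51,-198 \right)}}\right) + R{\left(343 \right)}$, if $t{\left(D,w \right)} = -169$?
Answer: $\frac{2418104}{92119} + 2415 \sqrt{7} \approx 6415.7$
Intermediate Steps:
$R{\left(L \right)} = \sqrt{L} \left(2 + L\right)$ ($R{\left(L \right)} = \sqrt{L + 0} \left(2 + L\right) = \sqrt{L} \left(2 + L\right)$)
$\left(I{\left(26 \right)} + \frac{-94957 + 71947}{-91950 + t{\left(-51,-198 \right)}}\right) + R{\left(343 \right)} = \left(26 + \frac{-94957 + 71947}{-91950 - 169}\right) + \sqrt{343} \left(2 + 343\right) = \left(26 - \frac{23010}{-92119}\right) + 7 \sqrt{7} \cdot 345 = \left(26 - - \frac{23010}{92119}\right) + 2415 \sqrt{7} = \left(26 + \frac{23010}{92119}\right) + 2415 \sqrt{7} = \frac{2418104}{92119} + 2415 \sqrt{7}$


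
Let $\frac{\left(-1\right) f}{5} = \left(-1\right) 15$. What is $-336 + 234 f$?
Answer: $17214$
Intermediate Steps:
$f = 75$ ($f = - 5 \left(\left(-1\right) 15\right) = \left(-5\right) \left(-15\right) = 75$)
$-336 + 234 f = -336 + 234 \cdot 75 = -336 + 17550 = 17214$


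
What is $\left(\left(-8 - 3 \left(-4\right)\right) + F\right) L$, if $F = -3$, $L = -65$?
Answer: $-65$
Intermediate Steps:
$\left(\left(-8 - 3 \left(-4\right)\right) + F\right) L = \left(\left(-8 - 3 \left(-4\right)\right) - 3\right) \left(-65\right) = \left(\left(-8 - -12\right) - 3\right) \left(-65\right) = \left(\left(-8 + 12\right) - 3\right) \left(-65\right) = \left(4 - 3\right) \left(-65\right) = 1 \left(-65\right) = -65$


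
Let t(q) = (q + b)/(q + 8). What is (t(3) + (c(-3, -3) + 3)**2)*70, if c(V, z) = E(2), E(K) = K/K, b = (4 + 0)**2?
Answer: 13650/11 ≈ 1240.9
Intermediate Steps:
b = 16 (b = 4**2 = 16)
E(K) = 1
c(V, z) = 1
t(q) = (16 + q)/(8 + q) (t(q) = (q + 16)/(q + 8) = (16 + q)/(8 + q))
(t(3) + (c(-3, -3) + 3)**2)*70 = ((16 + 3)/(8 + 3) + (1 + 3)**2)*70 = (19/11 + 4**2)*70 = ((1/11)*19 + 16)*70 = (19/11 + 16)*70 = (195/11)*70 = 13650/11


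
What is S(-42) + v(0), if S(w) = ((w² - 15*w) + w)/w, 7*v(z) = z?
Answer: -56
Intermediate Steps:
v(z) = z/7
S(w) = (w² - 14*w)/w
S(-42) + v(0) = (-14 - 42) + (⅐)*0 = -56 + 0 = -56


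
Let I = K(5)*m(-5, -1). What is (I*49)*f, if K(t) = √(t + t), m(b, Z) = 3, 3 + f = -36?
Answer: -5733*√10 ≈ -18129.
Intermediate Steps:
f = -39 (f = -3 - 36 = -39)
K(t) = √2*√t (K(t) = √(2*t) = √2*√t)
I = 3*√10 (I = (√2*√5)*3 = √10*3 = 3*√10 ≈ 9.4868)
(I*49)*f = ((3*√10)*49)*(-39) = (147*√10)*(-39) = -5733*√10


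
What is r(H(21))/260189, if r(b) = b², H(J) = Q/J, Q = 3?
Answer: 1/12749261 ≈ 7.8436e-8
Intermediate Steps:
H(J) = 3/J
r(H(21))/260189 = (3/21)²/260189 = (3*(1/21))²*(1/260189) = (⅐)²*(1/260189) = (1/49)*(1/260189) = 1/12749261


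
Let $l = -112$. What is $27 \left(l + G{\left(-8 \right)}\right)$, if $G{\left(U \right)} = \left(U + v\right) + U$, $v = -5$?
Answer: $-3591$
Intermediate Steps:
$G{\left(U \right)} = -5 + 2 U$ ($G{\left(U \right)} = \left(U - 5\right) + U = \left(-5 + U\right) + U = -5 + 2 U$)
$27 \left(l + G{\left(-8 \right)}\right) = 27 \left(-112 + \left(-5 + 2 \left(-8\right)\right)\right) = 27 \left(-112 - 21\right) = 27 \left(-133\right) = -3591$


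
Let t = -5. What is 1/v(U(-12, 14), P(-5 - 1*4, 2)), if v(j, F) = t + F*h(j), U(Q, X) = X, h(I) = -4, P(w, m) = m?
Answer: -1/13 ≈ -0.076923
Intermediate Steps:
v(j, F) = -5 - 4*F (v(j, F) = -5 + F*(-4) = -5 - 4*F)
1/v(U(-12, 14), P(-5 - 1*4, 2)) = 1/(-5 - 4*2) = 1/(-5 - 8) = 1/(-13) = -1/13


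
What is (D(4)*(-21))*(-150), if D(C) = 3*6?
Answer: 56700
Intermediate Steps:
D(C) = 18
(D(4)*(-21))*(-150) = (18*(-21))*(-150) = -378*(-150) = 56700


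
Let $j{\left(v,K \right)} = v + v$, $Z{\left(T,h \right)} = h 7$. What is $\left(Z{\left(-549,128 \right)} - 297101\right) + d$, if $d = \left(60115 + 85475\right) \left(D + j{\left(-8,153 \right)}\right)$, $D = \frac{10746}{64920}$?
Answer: $- \frac{2814872721}{1082} \approx -2.6015 \cdot 10^{6}$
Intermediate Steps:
$D = \frac{1791}{10820}$ ($D = 10746 \cdot \frac{1}{64920} = \frac{1791}{10820} \approx 0.16553$)
$Z{\left(T,h \right)} = 7 h$
$j{\left(v,K \right)} = 2 v$
$d = - \frac{2494378911}{1082}$ ($d = \left(60115 + 85475\right) \left(\frac{1791}{10820} + 2 \left(-8\right)\right) = 145590 \left(\frac{1791}{10820} - 16\right) = 145590 \left(- \frac{171329}{10820}\right) = - \frac{2494378911}{1082} \approx -2.3053 \cdot 10^{6}$)
$\left(Z{\left(-549,128 \right)} - 297101\right) + d = \left(7 \cdot 128 - 297101\right) - \frac{2494378911}{1082} = \left(896 - 297101\right) - \frac{2494378911}{1082} = -296205 - \frac{2494378911}{1082} = - \frac{2814872721}{1082}$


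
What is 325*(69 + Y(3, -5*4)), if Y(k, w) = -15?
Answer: 17550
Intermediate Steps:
325*(69 + Y(3, -5*4)) = 325*(69 - 15) = 325*54 = 17550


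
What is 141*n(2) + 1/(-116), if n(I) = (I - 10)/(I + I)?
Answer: -32713/116 ≈ -282.01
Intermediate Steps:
n(I) = (-10 + I)/(2*I) (n(I) = (-10 + I)/((2*I)) = (-10 + I)*(1/(2*I)) = (-10 + I)/(2*I))
141*n(2) + 1/(-116) = 141*((½)*(-10 + 2)/2) + 1/(-116) = 141*((½)*(½)*(-8)) - 1/116 = 141*(-2) - 1/116 = -282 - 1/116 = -32713/116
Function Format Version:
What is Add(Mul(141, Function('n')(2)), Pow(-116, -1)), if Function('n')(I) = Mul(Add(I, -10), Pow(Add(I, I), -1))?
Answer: Rational(-32713, 116) ≈ -282.01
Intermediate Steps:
Function('n')(I) = Mul(Rational(1, 2), Pow(I, -1), Add(-10, I)) (Function('n')(I) = Mul(Add(-10, I), Pow(Mul(2, I), -1)) = Mul(Add(-10, I), Mul(Rational(1, 2), Pow(I, -1))) = Mul(Rational(1, 2), Pow(I, -1), Add(-10, I)))
Add(Mul(141, Function('n')(2)), Pow(-116, -1)) = Add(Mul(141, Mul(Rational(1, 2), Pow(2, -1), Add(-10, 2))), Pow(-116, -1)) = Add(Mul(141, Mul(Rational(1, 2), Rational(1, 2), -8)), Rational(-1, 116)) = Add(Mul(141, -2), Rational(-1, 116)) = Add(-282, Rational(-1, 116)) = Rational(-32713, 116)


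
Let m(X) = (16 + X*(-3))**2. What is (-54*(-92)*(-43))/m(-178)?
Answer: -53406/75625 ≈ -0.70619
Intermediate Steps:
m(X) = (16 - 3*X)**2
(-54*(-92)*(-43))/m(-178) = (-54*(-92)*(-43))/((-16 + 3*(-178))**2) = (4968*(-43))/((-16 - 534)**2) = -213624/((-550)**2) = -213624/302500 = -213624*1/302500 = -53406/75625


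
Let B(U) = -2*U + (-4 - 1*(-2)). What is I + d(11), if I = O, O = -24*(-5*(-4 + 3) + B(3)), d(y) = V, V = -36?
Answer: 36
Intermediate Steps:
B(U) = -2 - 2*U (B(U) = -2*U + (-4 + 2) = -2*U - 2 = -2 - 2*U)
d(y) = -36
O = 72 (O = -24*(-5*(-4 + 3) + (-2 - 2*3)) = -24*(-5*(-1) + (-2 - 6)) = -24*(5 - 8) = -24*(-3) = 72)
I = 72
I + d(11) = 72 - 36 = 36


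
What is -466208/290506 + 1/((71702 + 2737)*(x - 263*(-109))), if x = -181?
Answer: -494289888149563/308004535076562 ≈ -1.6048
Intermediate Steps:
-466208/290506 + 1/((71702 + 2737)*(x - 263*(-109))) = -466208/290506 + 1/((71702 + 2737)*(-181 - 263*(-109))) = -466208*1/290506 + 1/(74439*(-181 + 28667)) = -233104/145253 + (1/74439)/28486 = -233104/145253 + (1/74439)*(1/28486) = -233104/145253 + 1/2120469354 = -494289888149563/308004535076562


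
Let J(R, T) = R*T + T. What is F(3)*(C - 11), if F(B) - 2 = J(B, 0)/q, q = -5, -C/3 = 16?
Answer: -118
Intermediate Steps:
C = -48 (C = -3*16 = -48)
J(R, T) = T + R*T
F(B) = 2 (F(B) = 2 + (0*(1 + B))/(-5) = 2 + 0*(-1/5) = 2 + 0 = 2)
F(3)*(C - 11) = 2*(-48 - 11) = 2*(-59) = -118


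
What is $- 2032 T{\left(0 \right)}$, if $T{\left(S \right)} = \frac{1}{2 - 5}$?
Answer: $\frac{2032}{3} \approx 677.33$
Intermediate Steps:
$T{\left(S \right)} = - \frac{1}{3}$ ($T{\left(S \right)} = \frac{1}{-3} = - \frac{1}{3}$)
$- 2032 T{\left(0 \right)} = \left(-2032\right) \left(- \frac{1}{3}\right) = \frac{2032}{3}$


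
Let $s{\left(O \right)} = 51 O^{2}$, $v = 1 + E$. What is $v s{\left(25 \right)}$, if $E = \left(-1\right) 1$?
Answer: $0$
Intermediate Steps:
$E = -1$
$v = 0$ ($v = 1 - 1 = 0$)
$v s{\left(25 \right)} = 0 \cdot 51 \cdot 25^{2} = 0 \cdot 51 \cdot 625 = 0 \cdot 31875 = 0$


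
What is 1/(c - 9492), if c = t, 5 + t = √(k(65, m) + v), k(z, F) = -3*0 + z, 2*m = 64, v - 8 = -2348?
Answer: -9497/90195284 - 5*I*√91/90195284 ≈ -0.00010529 - 5.2882e-7*I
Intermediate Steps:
v = -2340 (v = 8 - 2348 = -2340)
m = 32 (m = (½)*64 = 32)
k(z, F) = z (k(z, F) = 0 + z = z)
t = -5 + 5*I*√91 (t = -5 + √(65 - 2340) = -5 + √(-2275) = -5 + 5*I*√91 ≈ -5.0 + 47.697*I)
c = -5 + 5*I*√91 ≈ -5.0 + 47.697*I
1/(c - 9492) = 1/((-5 + 5*I*√91) - 9492) = 1/(-9497 + 5*I*√91)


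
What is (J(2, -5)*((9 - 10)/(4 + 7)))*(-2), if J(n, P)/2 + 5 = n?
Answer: -12/11 ≈ -1.0909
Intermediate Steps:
J(n, P) = -10 + 2*n
(J(2, -5)*((9 - 10)/(4 + 7)))*(-2) = ((-10 + 2*2)*((9 - 10)/(4 + 7)))*(-2) = ((-10 + 4)*(-1/11))*(-2) = -(-6)/11*(-2) = -6*(-1/11)*(-2) = (6/11)*(-2) = -12/11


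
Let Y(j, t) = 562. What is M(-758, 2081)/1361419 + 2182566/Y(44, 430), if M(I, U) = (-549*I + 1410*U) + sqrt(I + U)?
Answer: 1486634859489/382558739 + 21*sqrt(3)/1361419 ≈ 3886.0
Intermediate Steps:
M(I, U) = sqrt(I + U) - 549*I + 1410*U
M(-758, 2081)/1361419 + 2182566/Y(44, 430) = (sqrt(-758 + 2081) - 549*(-758) + 1410*2081)/1361419 + 2182566/562 = (sqrt(1323) + 416142 + 2934210)*(1/1361419) + 2182566*(1/562) = (21*sqrt(3) + 416142 + 2934210)*(1/1361419) + 1091283/281 = (3350352 + 21*sqrt(3))*(1/1361419) + 1091283/281 = (3350352/1361419 + 21*sqrt(3)/1361419) + 1091283/281 = 1486634859489/382558739 + 21*sqrt(3)/1361419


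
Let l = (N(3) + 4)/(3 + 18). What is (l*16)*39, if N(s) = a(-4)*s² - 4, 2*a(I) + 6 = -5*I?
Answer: 1872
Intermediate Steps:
a(I) = -3 - 5*I/2 (a(I) = -3 + (-5*I)/2 = -3 - 5*I/2)
N(s) = -4 + 7*s² (N(s) = (-3 - 5/2*(-4))*s² - 4 = (-3 + 10)*s² - 4 = 7*s² - 4 = -4 + 7*s²)
l = 3 (l = ((-4 + 7*3²) + 4)/(3 + 18) = ((-4 + 7*9) + 4)/21 = ((-4 + 63) + 4)*(1/21) = (59 + 4)*(1/21) = 63*(1/21) = 3)
(l*16)*39 = (3*16)*39 = 48*39 = 1872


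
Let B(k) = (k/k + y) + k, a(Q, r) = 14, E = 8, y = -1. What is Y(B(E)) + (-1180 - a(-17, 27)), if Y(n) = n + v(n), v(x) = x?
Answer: -1178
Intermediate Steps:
B(k) = k (B(k) = (k/k - 1) + k = (1 - 1) + k = 0 + k = k)
Y(n) = 2*n (Y(n) = n + n = 2*n)
Y(B(E)) + (-1180 - a(-17, 27)) = 2*8 + (-1180 - 1*14) = 16 + (-1180 - 14) = 16 - 1194 = -1178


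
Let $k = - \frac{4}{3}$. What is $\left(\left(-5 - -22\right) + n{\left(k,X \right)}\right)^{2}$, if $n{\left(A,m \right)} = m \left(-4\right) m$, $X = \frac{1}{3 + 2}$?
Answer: $\frac{177241}{625} \approx 283.59$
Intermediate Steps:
$X = \frac{1}{5} \approx 0.2$
$k = - \frac{4}{3}$ ($k = \left(-4\right) \frac{1}{3} = - \frac{4}{3} \approx -1.3333$)
$n{\left(A,m \right)} = - 4 m^{2}$ ($n{\left(A,m \right)} = - 4 m m = - 4 m^{2}$)
$\left(\left(-5 - -22\right) + n{\left(k,X \right)}\right)^{2} = \left(\left(-5 - -22\right) - \frac{4}{25}\right)^{2} = \left(\left(-5 + 22\right) - \frac{4}{25}\right)^{2} = \left(17 - \frac{4}{25}\right)^{2} = \left(\frac{421}{25}\right)^{2} = \frac{177241}{625}$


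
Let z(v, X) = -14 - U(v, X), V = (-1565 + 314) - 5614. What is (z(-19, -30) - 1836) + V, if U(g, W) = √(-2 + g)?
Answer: -8715 - I*√21 ≈ -8715.0 - 4.5826*I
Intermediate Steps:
V = -6865 (V = -1251 - 5614 = -6865)
z(v, X) = -14 - √(-2 + v)
(z(-19, -30) - 1836) + V = ((-14 - √(-2 - 19)) - 1836) - 6865 = ((-14 - √(-21)) - 1836) - 6865 = ((-14 - I*√21) - 1836) - 6865 = (-1850 - I*√21) - 6865 = -8715 - I*√21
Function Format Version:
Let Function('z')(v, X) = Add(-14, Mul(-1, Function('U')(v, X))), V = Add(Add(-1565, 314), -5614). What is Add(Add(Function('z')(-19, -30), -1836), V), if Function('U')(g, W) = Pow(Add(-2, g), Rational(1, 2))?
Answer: Add(-8715, Mul(-1, I, Pow(21, Rational(1, 2)))) ≈ Add(-8715.0, Mul(-4.5826, I))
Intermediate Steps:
V = -6865 (V = Add(-1251, -5614) = -6865)
Function('z')(v, X) = Add(-14, Mul(-1, Pow(Add(-2, v), Rational(1, 2))))
Add(Add(Function('z')(-19, -30), -1836), V) = Add(Add(Add(-14, Mul(-1, Pow(Add(-2, -19), Rational(1, 2)))), -1836), -6865) = Add(Add(Add(-14, Mul(-1, Pow(-21, Rational(1, 2)))), -1836), -6865) = Add(Add(Add(-14, Mul(-1, Mul(I, Pow(21, Rational(1, 2))))), -1836), -6865) = Add(Add(Add(-14, Mul(-1, I, Pow(21, Rational(1, 2)))), -1836), -6865) = Add(Add(-1850, Mul(-1, I, Pow(21, Rational(1, 2)))), -6865) = Add(-8715, Mul(-1, I, Pow(21, Rational(1, 2))))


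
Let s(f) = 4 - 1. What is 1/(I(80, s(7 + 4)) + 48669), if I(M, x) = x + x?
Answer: 1/48675 ≈ 2.0544e-5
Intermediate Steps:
s(f) = 3
I(M, x) = 2*x
1/(I(80, s(7 + 4)) + 48669) = 1/(2*3 + 48669) = 1/(6 + 48669) = 1/48675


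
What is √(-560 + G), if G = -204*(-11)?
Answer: 2*√421 ≈ 41.037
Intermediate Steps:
G = 2244
√(-560 + G) = √(-560 + 2244) = √1684 = 2*√421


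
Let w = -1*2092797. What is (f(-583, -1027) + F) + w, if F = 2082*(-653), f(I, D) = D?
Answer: -3453370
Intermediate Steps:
w = -2092797
F = -1359546
(f(-583, -1027) + F) + w = (-1027 - 1359546) - 2092797 = -1360573 - 2092797 = -3453370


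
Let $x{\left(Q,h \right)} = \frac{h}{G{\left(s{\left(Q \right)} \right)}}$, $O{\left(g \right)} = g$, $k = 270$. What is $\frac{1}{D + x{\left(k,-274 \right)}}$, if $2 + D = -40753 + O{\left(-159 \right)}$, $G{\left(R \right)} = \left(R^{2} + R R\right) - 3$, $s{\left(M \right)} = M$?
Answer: $- \frac{145797}{5965138732} \approx -2.4442 \cdot 10^{-5}$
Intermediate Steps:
$G{\left(R \right)} = -3 + 2 R^{2}$ ($G{\left(R \right)} = \left(R^{2} + R^{2}\right) - 3 = 2 R^{2} - 3 = -3 + 2 R^{2}$)
$x{\left(Q,h \right)} = \frac{h}{-3 + 2 Q^{2}}$
$D = -40914$ ($D = -2 - 40912 = -40914$)
$\frac{1}{D + x{\left(k,-274 \right)}} = \frac{1}{-40914 - \frac{274}{-3 + 2 \cdot 270^{2}}} = \frac{1}{-40914 - \frac{274}{-3 + 2 \cdot 72900}} = \frac{1}{-40914 - \frac{274}{-3 + 145800}} = \frac{1}{-40914 - \frac{274}{145797}} = \frac{1}{- \frac{5965138732}{145797}} = - \frac{145797}{5965138732}$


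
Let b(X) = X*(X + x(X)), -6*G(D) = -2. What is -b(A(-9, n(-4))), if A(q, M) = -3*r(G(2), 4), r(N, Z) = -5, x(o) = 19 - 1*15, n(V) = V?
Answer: -285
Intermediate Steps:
x(o) = 4 (x(o) = 19 - 15 = 4)
G(D) = 1/3 (G(D) = -1/6*(-2) = 1/3)
A(q, M) = 15 (A(q, M) = -3*(-5) = 15)
b(X) = X*(4 + X) (b(X) = X*(X + 4) = X*(4 + X))
-b(A(-9, n(-4))) = -15*(4 + 15) = -15*19 = -1*285 = -285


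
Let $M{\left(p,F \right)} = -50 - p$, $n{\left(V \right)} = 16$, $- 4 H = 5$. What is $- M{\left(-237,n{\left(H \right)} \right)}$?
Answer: $-187$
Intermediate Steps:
$H = - \frac{5}{4}$ ($H = \left(- \frac{1}{4}\right) 5 = - \frac{5}{4} \approx -1.25$)
$- M{\left(-237,n{\left(H \right)} \right)} = - (-50 - -237) = - (-50 + 237) = \left(-1\right) 187 = -187$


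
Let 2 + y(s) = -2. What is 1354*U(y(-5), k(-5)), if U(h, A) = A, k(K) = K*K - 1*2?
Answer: 31142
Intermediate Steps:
y(s) = -4 (y(s) = -2 - 2 = -4)
k(K) = -2 + K² (k(K) = K² - 2 = -2 + K²)
1354*U(y(-5), k(-5)) = 1354*(-2 + (-5)²) = 1354*(-2 + 25) = 1354*23 = 31142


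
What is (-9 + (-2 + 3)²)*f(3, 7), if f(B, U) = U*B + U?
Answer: -224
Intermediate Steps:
f(B, U) = U + B*U (f(B, U) = B*U + U = U + B*U)
(-9 + (-2 + 3)²)*f(3, 7) = (-9 + (-2 + 3)²)*(7*(1 + 3)) = (-9 + 1²)*(7*4) = (-9 + 1)*28 = -8*28 = -224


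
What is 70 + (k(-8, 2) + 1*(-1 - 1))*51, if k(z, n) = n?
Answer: 70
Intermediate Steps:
70 + (k(-8, 2) + 1*(-1 - 1))*51 = 70 + (2 + 1*(-1 - 1))*51 = 70 + (2 + 1*(-2))*51 = 70 + (2 - 2)*51 = 70 + 0*51 = 70 + 0 = 70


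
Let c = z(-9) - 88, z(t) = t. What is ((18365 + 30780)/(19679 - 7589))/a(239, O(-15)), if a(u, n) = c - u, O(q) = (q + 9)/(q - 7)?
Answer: -9829/812448 ≈ -0.012098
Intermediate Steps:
O(q) = (9 + q)/(-7 + q)
c = -97 (c = -9 - 88 = -97)
a(u, n) = -97 - u
((18365 + 30780)/(19679 - 7589))/a(239, O(-15)) = ((18365 + 30780)/(19679 - 7589))/(-97 - 1*239) = (49145/12090)/(-97 - 239) = (49145*(1/12090))/(-336) = (9829/2418)*(-1/336) = -9829/812448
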